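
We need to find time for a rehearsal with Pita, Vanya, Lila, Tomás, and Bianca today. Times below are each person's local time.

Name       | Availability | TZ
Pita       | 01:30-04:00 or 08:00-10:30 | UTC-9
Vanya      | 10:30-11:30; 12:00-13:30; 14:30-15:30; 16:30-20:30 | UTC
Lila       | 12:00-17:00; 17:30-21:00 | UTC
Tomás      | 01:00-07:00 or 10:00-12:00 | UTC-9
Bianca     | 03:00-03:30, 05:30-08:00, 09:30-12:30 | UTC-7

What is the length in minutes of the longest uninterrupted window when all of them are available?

30

Pita in UTC: 10:30-13:00, 17:00-19:30 (add 9h to convert from UTC-9).
Vanya in UTC: 10:30-11:30, 12:00-13:30, 14:30-15:30, 16:30-20:30.
Lila in UTC: 12:00-17:00, 17:30-21:00.
Tomás in UTC: 10:00-16:00, 19:00-21:00 (add 9h to convert from UTC-9).
Bianca in UTC: 10:00-10:30, 12:30-15:00, 16:30-19:30 (add 7h to convert from UTC-7).
Pita ∩ Vanya: 10:30-11:30, 12:00-13:00, 17:00-19:30.
Pita ∩ Vanya ∩ Lila: 12:00-13:00, 17:30-19:30.
Pita ∩ Vanya ∩ Lila ∩ Tomás: 12:00-13:00, 19:00-19:30.
Pita ∩ Vanya ∩ Lila ∩ Tomás ∩ Bianca: 12:30-13:00, 19:00-19:30.
The longest is 12:30-13:00 at 30 minutes.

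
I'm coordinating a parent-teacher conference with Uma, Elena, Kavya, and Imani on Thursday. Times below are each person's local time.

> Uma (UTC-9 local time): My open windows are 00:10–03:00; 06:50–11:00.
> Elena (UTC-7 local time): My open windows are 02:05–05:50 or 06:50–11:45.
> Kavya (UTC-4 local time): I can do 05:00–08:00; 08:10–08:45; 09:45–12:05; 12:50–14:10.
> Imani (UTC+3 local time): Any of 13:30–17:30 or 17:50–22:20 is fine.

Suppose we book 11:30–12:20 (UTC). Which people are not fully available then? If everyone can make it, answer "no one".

Uma in UTC: 09:10-12:00, 15:50-20:00 (add 9h to convert from UTC-9).
Elena in UTC: 09:05-12:50, 13:50-18:45 (add 7h to convert from UTC-7).
Kavya in UTC: 09:00-12:00, 12:10-12:45, 13:45-16:05, 16:50-18:10 (add 4h to convert from UTC-4).
Imani in UTC: 10:30-14:30, 14:50-19:20 (subtract 3h to convert from UTC+3).
Uma: not fully free for 11:30-12:20. Elena: free for 11:30-12:20. Kavya: not fully free for 11:30-12:20. Imani: free for 11:30-12:20.

Kavya, Uma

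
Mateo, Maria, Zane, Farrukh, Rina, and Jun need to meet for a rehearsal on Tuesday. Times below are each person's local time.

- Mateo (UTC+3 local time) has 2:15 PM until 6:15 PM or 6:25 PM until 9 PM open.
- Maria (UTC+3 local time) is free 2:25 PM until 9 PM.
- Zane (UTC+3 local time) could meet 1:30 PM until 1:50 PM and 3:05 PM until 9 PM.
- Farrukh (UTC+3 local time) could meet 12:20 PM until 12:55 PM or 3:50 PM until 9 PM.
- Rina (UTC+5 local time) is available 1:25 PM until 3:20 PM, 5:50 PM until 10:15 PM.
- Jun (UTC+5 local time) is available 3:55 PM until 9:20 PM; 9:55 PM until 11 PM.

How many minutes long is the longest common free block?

Mateo in UTC: 11:15-15:15, 15:25-18:00 (subtract 3h to convert from UTC+3).
Maria in UTC: 11:25-18:00 (subtract 3h to convert from UTC+3).
Zane in UTC: 10:30-10:50, 12:05-18:00 (subtract 3h to convert from UTC+3).
Farrukh in UTC: 09:20-09:55, 12:50-18:00 (subtract 3h to convert from UTC+3).
Rina in UTC: 08:25-10:20, 12:50-17:15 (subtract 5h to convert from UTC+5).
Jun in UTC: 10:55-16:20, 16:55-18:00 (subtract 5h to convert from UTC+5).
Mateo ∩ Maria: 11:25-15:15, 15:25-18:00.
Mateo ∩ Maria ∩ Zane: 12:05-15:15, 15:25-18:00.
Mateo ∩ Maria ∩ Zane ∩ Farrukh: 12:50-15:15, 15:25-18:00.
Mateo ∩ Maria ∩ Zane ∩ Farrukh ∩ Rina: 12:50-15:15, 15:25-17:15.
Mateo ∩ Maria ∩ Zane ∩ Farrukh ∩ Rina ∩ Jun: 12:50-15:15, 15:25-16:20, 16:55-17:15.
The longest is 12:50-15:15 at 145 minutes.

145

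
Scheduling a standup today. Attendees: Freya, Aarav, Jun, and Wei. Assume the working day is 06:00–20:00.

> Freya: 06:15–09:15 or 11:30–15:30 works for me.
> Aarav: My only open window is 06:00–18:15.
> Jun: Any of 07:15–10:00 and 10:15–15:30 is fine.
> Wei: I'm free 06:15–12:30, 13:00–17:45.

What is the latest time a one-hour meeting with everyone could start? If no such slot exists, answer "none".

Freya ∩ Aarav: 06:15-09:15, 11:30-15:30.
Freya ∩ Aarav ∩ Jun: 07:15-09:15, 11:30-15:30.
Freya ∩ Aarav ∩ Jun ∩ Wei: 07:15-09:15, 11:30-12:30, 13:00-15:30.
So the common availability across everyone is 07:15-09:15, 11:30-12:30, 13:00-15:30.
The last common window of at least 60 minutes is 13:00-15:30; a 60-minute meeting can start as late as 14:30 and still end by 15:30.

14:30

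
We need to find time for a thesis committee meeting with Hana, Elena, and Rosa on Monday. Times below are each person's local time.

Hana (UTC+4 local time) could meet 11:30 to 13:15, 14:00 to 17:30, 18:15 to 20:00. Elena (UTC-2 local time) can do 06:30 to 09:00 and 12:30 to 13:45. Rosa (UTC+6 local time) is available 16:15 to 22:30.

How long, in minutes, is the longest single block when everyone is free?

75

Hana in UTC: 07:30-09:15, 10:00-13:30, 14:15-16:00 (subtract 4h to convert from UTC+4).
Elena in UTC: 08:30-11:00, 14:30-15:45 (add 2h to convert from UTC-2).
Rosa in UTC: 10:15-16:30 (subtract 6h to convert from UTC+6).
Hana ∩ Elena: 08:30-09:15, 10:00-11:00, 14:30-15:45.
Hana ∩ Elena ∩ Rosa: 10:15-11:00, 14:30-15:45.
Those are the intersection windows.
The longest is 14:30-15:45 at 75 minutes.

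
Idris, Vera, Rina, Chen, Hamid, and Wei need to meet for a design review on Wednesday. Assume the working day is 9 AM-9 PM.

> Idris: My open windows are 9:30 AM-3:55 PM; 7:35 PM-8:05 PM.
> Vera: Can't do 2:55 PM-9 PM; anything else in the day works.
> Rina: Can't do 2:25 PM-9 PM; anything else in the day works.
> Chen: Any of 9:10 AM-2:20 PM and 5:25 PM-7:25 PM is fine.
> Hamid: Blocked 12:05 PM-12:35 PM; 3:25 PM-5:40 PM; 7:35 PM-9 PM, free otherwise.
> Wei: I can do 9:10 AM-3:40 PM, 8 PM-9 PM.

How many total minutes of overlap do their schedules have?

260

Idris free: 09:30-15:55, 19:35-20:05.
Vera free: 09:00-14:55 (invert busy blocks within the working day).
Rina free: 09:00-14:25 (invert busy blocks within the working day).
Chen free: 09:10-14:20, 17:25-19:25.
Hamid free: 09:00-12:05, 12:35-15:25, 17:40-19:35 (invert busy blocks within the working day).
Wei free: 09:10-15:40, 20:00-21:00.
Idris ∩ Vera: 09:30-14:55.
Idris ∩ Vera ∩ Rina: 09:30-14:25.
Idris ∩ Vera ∩ Rina ∩ Chen: 09:30-14:20.
Idris ∩ Vera ∩ Rina ∩ Chen ∩ Hamid: 09:30-12:05, 12:35-14:20.
Idris ∩ Vera ∩ Rina ∩ Chen ∩ Hamid ∩ Wei: 09:30-12:05, 12:35-14:20.
Those are the intersection windows.
Summing the common windows: 155 + 105 = 260 minutes.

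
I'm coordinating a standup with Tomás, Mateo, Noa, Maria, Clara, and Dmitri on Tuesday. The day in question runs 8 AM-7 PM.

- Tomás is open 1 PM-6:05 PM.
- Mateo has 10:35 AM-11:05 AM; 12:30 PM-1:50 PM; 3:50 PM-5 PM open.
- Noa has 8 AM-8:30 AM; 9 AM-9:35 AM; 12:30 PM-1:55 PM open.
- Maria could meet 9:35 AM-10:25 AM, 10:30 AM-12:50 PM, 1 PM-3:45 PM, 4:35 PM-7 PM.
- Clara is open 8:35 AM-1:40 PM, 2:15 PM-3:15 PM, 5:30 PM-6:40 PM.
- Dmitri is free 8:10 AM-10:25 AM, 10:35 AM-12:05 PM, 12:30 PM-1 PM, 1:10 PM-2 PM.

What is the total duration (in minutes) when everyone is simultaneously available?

Tomás ∩ Mateo: 13:00-13:50, 15:50-17:00.
Tomás ∩ Mateo ∩ Noa: 13:00-13:50.
Tomás ∩ Mateo ∩ Noa ∩ Maria: 13:00-13:50.
Tomás ∩ Mateo ∩ Noa ∩ Maria ∩ Clara: 13:00-13:40.
Tomás ∩ Mateo ∩ Noa ∩ Maria ∩ Clara ∩ Dmitri: 13:10-13:40.
Those are the intersection windows.
That's a single block of 30 minutes.

30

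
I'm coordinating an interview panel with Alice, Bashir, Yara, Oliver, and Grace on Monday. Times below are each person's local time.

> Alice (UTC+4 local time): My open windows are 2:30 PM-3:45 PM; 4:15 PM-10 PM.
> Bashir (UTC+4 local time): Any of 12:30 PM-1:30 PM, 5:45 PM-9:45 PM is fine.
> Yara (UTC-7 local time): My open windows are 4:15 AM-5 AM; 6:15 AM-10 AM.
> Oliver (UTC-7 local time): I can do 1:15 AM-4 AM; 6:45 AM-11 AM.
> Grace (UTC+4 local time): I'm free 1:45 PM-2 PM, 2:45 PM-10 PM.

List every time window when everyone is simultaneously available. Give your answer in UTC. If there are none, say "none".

13:45-17:00

Alice in UTC: 10:30-11:45, 12:15-18:00 (subtract 4h to convert from UTC+4).
Bashir in UTC: 08:30-09:30, 13:45-17:45 (subtract 4h to convert from UTC+4).
Yara in UTC: 11:15-12:00, 13:15-17:00 (add 7h to convert from UTC-7).
Oliver in UTC: 08:15-11:00, 13:45-18:00 (add 7h to convert from UTC-7).
Grace in UTC: 09:45-10:00, 10:45-18:00 (subtract 4h to convert from UTC+4).
Alice ∩ Bashir: 13:45-17:45.
Alice ∩ Bashir ∩ Yara: 13:45-17:00.
Alice ∩ Bashir ∩ Yara ∩ Oliver: 13:45-17:00.
Alice ∩ Bashir ∩ Yara ∩ Oliver ∩ Grace: 13:45-17:00.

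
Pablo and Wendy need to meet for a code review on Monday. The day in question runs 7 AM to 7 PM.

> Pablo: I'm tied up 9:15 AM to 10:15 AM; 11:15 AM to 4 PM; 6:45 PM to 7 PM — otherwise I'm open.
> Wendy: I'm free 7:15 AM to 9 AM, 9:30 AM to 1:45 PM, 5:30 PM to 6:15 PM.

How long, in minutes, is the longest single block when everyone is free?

Pablo free: 07:00-09:15, 10:15-11:15, 16:00-18:45 (invert busy blocks within the working day).
Wendy free: 07:15-09:00, 09:30-13:45, 17:30-18:15.
Pablo ∩ Wendy: 07:15-09:00, 10:15-11:15, 17:30-18:15.
The longest is 07:15-09:00 at 105 minutes.

105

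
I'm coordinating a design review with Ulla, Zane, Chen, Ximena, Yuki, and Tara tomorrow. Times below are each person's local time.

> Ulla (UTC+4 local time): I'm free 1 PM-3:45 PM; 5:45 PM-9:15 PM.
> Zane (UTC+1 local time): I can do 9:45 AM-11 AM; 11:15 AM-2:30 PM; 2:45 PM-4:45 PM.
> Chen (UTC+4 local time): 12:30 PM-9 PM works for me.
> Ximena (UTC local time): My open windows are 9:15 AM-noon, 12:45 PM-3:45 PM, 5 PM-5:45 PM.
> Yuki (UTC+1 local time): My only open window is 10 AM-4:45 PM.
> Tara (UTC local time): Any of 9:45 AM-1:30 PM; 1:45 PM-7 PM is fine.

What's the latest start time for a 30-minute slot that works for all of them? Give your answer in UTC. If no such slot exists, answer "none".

15:15

Ulla in UTC: 09:00-11:45, 13:45-17:15 (subtract 4h to convert from UTC+4).
Zane in UTC: 08:45-10:00, 10:15-13:30, 13:45-15:45 (subtract 1h to convert from UTC+1).
Chen in UTC: 08:30-17:00 (subtract 4h to convert from UTC+4).
Ximena in UTC: 09:15-12:00, 12:45-15:45, 17:00-17:45.
Yuki in UTC: 09:00-15:45 (subtract 1h to convert from UTC+1).
Tara in UTC: 09:45-13:30, 13:45-19:00.
Ulla ∩ Zane: 09:00-10:00, 10:15-11:45, 13:45-15:45.
Ulla ∩ Zane ∩ Chen: 09:00-10:00, 10:15-11:45, 13:45-15:45.
Ulla ∩ Zane ∩ Chen ∩ Ximena: 09:15-10:00, 10:15-11:45, 13:45-15:45.
Ulla ∩ Zane ∩ Chen ∩ Ximena ∩ Yuki: 09:15-10:00, 10:15-11:45, 13:45-15:45.
Ulla ∩ Zane ∩ Chen ∩ Ximena ∩ Yuki ∩ Tara: 09:45-10:00, 10:15-11:45, 13:45-15:45.
So the common availability across everyone is 09:45-10:00, 10:15-11:45, 13:45-15:45.
The last common window of at least 30 minutes is 13:45-15:45; a 30-minute meeting can start as late as 15:15 and still end by 15:45.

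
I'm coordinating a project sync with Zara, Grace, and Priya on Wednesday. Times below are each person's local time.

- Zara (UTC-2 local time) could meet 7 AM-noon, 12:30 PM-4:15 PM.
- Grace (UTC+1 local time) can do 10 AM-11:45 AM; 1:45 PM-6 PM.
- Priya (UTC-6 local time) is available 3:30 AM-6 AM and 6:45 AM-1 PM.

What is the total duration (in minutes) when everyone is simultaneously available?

Zara in UTC: 09:00-14:00, 14:30-18:15 (add 2h to convert from UTC-2).
Grace in UTC: 09:00-10:45, 12:45-17:00 (subtract 1h to convert from UTC+1).
Priya in UTC: 09:30-12:00, 12:45-19:00 (add 6h to convert from UTC-6).
Zara ∩ Grace: 09:00-10:45, 12:45-14:00, 14:30-17:00.
Zara ∩ Grace ∩ Priya: 09:30-10:45, 12:45-14:00, 14:30-17:00.
Those are the intersection windows.
Summing the common windows: 75 + 75 + 150 = 300 minutes.

300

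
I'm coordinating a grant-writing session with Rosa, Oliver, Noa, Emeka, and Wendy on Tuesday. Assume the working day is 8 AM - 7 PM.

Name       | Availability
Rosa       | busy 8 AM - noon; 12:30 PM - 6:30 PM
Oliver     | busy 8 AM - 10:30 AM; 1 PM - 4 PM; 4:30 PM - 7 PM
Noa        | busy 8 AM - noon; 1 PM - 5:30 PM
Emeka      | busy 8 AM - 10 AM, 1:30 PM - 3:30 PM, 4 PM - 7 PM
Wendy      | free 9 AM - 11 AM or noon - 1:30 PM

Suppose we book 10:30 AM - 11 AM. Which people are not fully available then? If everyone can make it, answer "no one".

Noa, Rosa

Rosa free: 12:00-12:30, 18:30-19:00 (invert busy blocks within the working day).
Oliver free: 10:30-13:00, 16:00-16:30 (invert busy blocks within the working day).
Noa free: 12:00-13:00, 17:30-19:00 (invert busy blocks within the working day).
Emeka free: 10:00-13:30, 15:30-16:00 (invert busy blocks within the working day).
Wendy free: 09:00-11:00, 12:00-13:30.
Rosa: not fully free for 10:30-11:00. Oliver: free for 10:30-11:00. Noa: not fully free for 10:30-11:00. Emeka: free for 10:30-11:00. Wendy: free for 10:30-11:00.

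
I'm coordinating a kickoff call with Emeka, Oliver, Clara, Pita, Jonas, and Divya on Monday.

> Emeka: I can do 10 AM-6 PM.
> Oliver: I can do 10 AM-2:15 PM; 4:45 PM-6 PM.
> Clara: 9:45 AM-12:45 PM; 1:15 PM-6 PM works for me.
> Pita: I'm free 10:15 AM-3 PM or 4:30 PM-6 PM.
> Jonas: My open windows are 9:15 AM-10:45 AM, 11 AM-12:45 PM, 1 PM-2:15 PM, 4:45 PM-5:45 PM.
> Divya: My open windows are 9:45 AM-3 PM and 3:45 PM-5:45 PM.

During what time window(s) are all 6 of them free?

Emeka ∩ Oliver: 10:00-14:15, 16:45-18:00.
Emeka ∩ Oliver ∩ Clara: 10:00-12:45, 13:15-14:15, 16:45-18:00.
Emeka ∩ Oliver ∩ Clara ∩ Pita: 10:15-12:45, 13:15-14:15, 16:45-18:00.
Emeka ∩ Oliver ∩ Clara ∩ Pita ∩ Jonas: 10:15-10:45, 11:00-12:45, 13:15-14:15, 16:45-17:45.
Emeka ∩ Oliver ∩ Clara ∩ Pita ∩ Jonas ∩ Divya: 10:15-10:45, 11:00-12:45, 13:15-14:15, 16:45-17:45.

10:15-10:45, 11:00-12:45, 13:15-14:15, 16:45-17:45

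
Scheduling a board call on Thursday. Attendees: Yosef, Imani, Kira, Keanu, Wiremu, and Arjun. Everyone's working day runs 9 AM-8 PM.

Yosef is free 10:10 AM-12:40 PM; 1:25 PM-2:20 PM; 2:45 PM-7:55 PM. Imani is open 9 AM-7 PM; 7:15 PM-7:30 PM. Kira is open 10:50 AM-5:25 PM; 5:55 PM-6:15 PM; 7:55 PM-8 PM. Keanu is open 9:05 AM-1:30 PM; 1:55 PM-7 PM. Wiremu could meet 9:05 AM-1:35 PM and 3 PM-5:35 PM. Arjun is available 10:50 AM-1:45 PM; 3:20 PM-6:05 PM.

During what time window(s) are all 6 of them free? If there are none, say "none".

Yosef ∩ Imani: 10:10-12:40, 13:25-14:20, 14:45-19:00, 19:15-19:30.
Yosef ∩ Imani ∩ Kira: 10:50-12:40, 13:25-14:20, 14:45-17:25, 17:55-18:15.
Yosef ∩ Imani ∩ Kira ∩ Keanu: 10:50-12:40, 13:25-13:30, 13:55-14:20, 14:45-17:25, 17:55-18:15.
Yosef ∩ Imani ∩ Kira ∩ Keanu ∩ Wiremu: 10:50-12:40, 13:25-13:30, 15:00-17:25.
Yosef ∩ Imani ∩ Kira ∩ Keanu ∩ Wiremu ∩ Arjun: 10:50-12:40, 13:25-13:30, 15:20-17:25.

10:50-12:40, 13:25-13:30, 15:20-17:25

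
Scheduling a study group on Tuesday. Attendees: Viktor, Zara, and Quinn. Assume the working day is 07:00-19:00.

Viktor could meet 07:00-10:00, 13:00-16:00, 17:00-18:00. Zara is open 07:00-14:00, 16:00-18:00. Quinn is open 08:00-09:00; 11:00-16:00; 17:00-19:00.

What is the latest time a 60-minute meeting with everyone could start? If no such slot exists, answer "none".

17:00

Viktor ∩ Zara: 07:00-10:00, 13:00-14:00, 17:00-18:00.
Viktor ∩ Zara ∩ Quinn: 08:00-09:00, 13:00-14:00, 17:00-18:00.
The last common window of at least 60 minutes is 17:00-18:00; a 60-minute meeting can start as late as 17:00 and still end by 18:00.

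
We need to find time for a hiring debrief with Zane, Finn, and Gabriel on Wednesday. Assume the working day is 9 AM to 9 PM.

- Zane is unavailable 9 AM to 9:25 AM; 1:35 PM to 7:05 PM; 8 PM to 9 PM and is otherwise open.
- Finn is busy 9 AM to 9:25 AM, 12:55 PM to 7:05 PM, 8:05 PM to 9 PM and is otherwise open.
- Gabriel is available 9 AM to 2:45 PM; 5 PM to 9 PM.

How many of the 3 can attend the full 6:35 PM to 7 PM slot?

1

Zane free: 09:25-13:35, 19:05-20:00 (invert busy blocks within the working day).
Finn free: 09:25-12:55, 19:05-20:05 (invert busy blocks within the working day).
Gabriel free: 09:00-14:45, 17:00-21:00.
Gabriel can make the full 18:35-19:00 slot — that's 1.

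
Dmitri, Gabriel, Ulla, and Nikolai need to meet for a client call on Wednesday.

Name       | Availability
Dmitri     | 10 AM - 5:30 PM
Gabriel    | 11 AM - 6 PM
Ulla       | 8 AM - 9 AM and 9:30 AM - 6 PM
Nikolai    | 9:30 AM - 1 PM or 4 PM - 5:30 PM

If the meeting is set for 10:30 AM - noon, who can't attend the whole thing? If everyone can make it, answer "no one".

Dmitri: free for 10:30-12:00. Gabriel: not fully free for 10:30-12:00. Ulla: free for 10:30-12:00. Nikolai: free for 10:30-12:00.

Gabriel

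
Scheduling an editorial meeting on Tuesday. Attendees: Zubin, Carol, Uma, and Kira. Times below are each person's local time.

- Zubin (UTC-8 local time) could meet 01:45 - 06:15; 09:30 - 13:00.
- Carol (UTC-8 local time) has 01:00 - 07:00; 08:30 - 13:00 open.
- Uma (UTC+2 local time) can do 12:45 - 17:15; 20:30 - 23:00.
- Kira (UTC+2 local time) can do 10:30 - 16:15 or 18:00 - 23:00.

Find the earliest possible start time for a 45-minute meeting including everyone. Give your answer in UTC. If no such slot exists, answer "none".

10:45

Zubin in UTC: 09:45-14:15, 17:30-21:00 (add 8h to convert from UTC-8).
Carol in UTC: 09:00-15:00, 16:30-21:00 (add 8h to convert from UTC-8).
Uma in UTC: 10:45-15:15, 18:30-21:00 (subtract 2h to convert from UTC+2).
Kira in UTC: 08:30-14:15, 16:00-21:00 (subtract 2h to convert from UTC+2).
Zubin ∩ Carol: 09:45-14:15, 17:30-21:00.
Zubin ∩ Carol ∩ Uma: 10:45-14:15, 18:30-21:00.
Zubin ∩ Carol ∩ Uma ∩ Kira: 10:45-14:15, 18:30-21:00.
The first common window of at least 45 minutes is 10:45-14:15, so the earliest start is 10:45.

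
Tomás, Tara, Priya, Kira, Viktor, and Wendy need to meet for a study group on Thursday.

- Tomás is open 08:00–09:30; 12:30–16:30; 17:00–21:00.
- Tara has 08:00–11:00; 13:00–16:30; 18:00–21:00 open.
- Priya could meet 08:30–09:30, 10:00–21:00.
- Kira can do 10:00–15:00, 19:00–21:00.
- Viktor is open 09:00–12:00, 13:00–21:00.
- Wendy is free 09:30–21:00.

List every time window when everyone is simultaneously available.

Tomás ∩ Tara: 08:00-09:30, 13:00-16:30, 18:00-21:00.
Tomás ∩ Tara ∩ Priya: 08:30-09:30, 13:00-16:30, 18:00-21:00.
Tomás ∩ Tara ∩ Priya ∩ Kira: 13:00-15:00, 19:00-21:00.
Tomás ∩ Tara ∩ Priya ∩ Kira ∩ Viktor: 13:00-15:00, 19:00-21:00.
Tomás ∩ Tara ∩ Priya ∩ Kira ∩ Viktor ∩ Wendy: 13:00-15:00, 19:00-21:00.

13:00-15:00, 19:00-21:00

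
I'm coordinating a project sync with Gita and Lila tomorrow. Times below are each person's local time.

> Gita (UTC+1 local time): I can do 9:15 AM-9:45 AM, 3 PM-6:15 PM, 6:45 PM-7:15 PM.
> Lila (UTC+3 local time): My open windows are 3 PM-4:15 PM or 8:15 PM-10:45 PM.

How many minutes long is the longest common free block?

Gita in UTC: 08:15-08:45, 14:00-17:15, 17:45-18:15 (subtract 1h to convert from UTC+1).
Lila in UTC: 12:00-13:15, 17:15-19:45 (subtract 3h to convert from UTC+3).
Gita ∩ Lila: 17:45-18:15.
Those are the intersection windows.
The longest is 17:45-18:15 at 30 minutes.

30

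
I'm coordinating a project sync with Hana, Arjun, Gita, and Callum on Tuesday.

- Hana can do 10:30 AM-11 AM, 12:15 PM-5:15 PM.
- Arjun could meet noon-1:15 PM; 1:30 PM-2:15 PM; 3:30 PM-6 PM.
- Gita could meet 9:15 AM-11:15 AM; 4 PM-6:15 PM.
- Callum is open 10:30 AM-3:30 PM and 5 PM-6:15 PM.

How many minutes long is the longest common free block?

15

Hana ∩ Arjun: 12:15-13:15, 13:30-14:15, 15:30-17:15.
Hana ∩ Arjun ∩ Gita: 16:00-17:15.
Hana ∩ Arjun ∩ Gita ∩ Callum: 17:00-17:15.
The longest is 17:00-17:15 at 15 minutes.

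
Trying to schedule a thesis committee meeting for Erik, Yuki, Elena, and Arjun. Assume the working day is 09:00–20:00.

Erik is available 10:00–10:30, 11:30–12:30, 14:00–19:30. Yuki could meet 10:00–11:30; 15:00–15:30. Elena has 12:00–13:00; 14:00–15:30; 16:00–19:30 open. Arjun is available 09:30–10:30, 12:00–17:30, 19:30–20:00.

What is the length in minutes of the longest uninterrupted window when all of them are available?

30

Erik ∩ Yuki: 10:00-10:30, 15:00-15:30.
Erik ∩ Yuki ∩ Elena: 15:00-15:30.
Erik ∩ Yuki ∩ Elena ∩ Arjun: 15:00-15:30.
The longest is 15:00-15:30 at 30 minutes.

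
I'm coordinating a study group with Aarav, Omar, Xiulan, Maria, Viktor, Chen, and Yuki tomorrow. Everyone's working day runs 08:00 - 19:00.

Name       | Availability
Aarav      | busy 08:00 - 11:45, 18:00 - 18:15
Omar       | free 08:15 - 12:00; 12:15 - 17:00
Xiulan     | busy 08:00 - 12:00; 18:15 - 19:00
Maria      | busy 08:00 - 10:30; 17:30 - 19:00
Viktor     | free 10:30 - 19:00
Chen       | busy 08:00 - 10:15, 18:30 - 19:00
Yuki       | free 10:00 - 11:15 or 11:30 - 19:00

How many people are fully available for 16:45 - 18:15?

Aarav free: 11:45-18:00, 18:15-19:00 (invert busy blocks within the working day).
Omar free: 08:15-12:00, 12:15-17:00.
Xiulan free: 12:00-18:15 (invert busy blocks within the working day).
Maria free: 10:30-17:30 (invert busy blocks within the working day).
Viktor free: 10:30-19:00.
Chen free: 10:15-18:30 (invert busy blocks within the working day).
Yuki free: 10:00-11:15, 11:30-19:00.
Xiulan, Viktor, Chen, and Yuki can make the full 16:45-18:15 slot — that's 4.

4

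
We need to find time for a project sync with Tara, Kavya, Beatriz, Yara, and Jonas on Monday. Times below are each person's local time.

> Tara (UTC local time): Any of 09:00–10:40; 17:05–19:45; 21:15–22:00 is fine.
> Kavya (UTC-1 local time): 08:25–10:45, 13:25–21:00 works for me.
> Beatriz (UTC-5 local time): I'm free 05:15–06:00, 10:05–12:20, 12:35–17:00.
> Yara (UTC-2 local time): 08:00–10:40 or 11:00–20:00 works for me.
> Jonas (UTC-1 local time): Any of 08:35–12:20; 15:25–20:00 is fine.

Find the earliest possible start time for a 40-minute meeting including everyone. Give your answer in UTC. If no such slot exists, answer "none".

Tara in UTC: 09:00-10:40, 17:05-19:45, 21:15-22:00.
Kavya in UTC: 09:25-11:45, 14:25-22:00 (add 1h to convert from UTC-1).
Beatriz in UTC: 10:15-11:00, 15:05-17:20, 17:35-22:00 (add 5h to convert from UTC-5).
Yara in UTC: 10:00-12:40, 13:00-22:00 (add 2h to convert from UTC-2).
Jonas in UTC: 09:35-13:20, 16:25-21:00 (add 1h to convert from UTC-1).
Tara ∩ Kavya: 09:25-10:40, 17:05-19:45, 21:15-22:00.
Tara ∩ Kavya ∩ Beatriz: 10:15-10:40, 17:05-17:20, 17:35-19:45, 21:15-22:00.
Tara ∩ Kavya ∩ Beatriz ∩ Yara: 10:15-10:40, 17:05-17:20, 17:35-19:45, 21:15-22:00.
Tara ∩ Kavya ∩ Beatriz ∩ Yara ∩ Jonas: 10:15-10:40, 17:05-17:20, 17:35-19:45.
The first common window of at least 40 minutes is 17:35-19:45, so the earliest start is 17:35.

17:35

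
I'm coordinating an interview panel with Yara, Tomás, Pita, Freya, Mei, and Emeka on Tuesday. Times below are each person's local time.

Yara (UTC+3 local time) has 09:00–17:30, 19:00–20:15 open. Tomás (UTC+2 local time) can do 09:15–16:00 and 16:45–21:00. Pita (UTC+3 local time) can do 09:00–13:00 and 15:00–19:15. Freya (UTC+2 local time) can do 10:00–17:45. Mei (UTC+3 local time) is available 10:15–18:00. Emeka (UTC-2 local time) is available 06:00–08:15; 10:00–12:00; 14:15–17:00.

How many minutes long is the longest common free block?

Yara in UTC: 06:00-14:30, 16:00-17:15 (subtract 3h to convert from UTC+3).
Tomás in UTC: 07:15-14:00, 14:45-19:00 (subtract 2h to convert from UTC+2).
Pita in UTC: 06:00-10:00, 12:00-16:15 (subtract 3h to convert from UTC+3).
Freya in UTC: 08:00-15:45 (subtract 2h to convert from UTC+2).
Mei in UTC: 07:15-15:00 (subtract 3h to convert from UTC+3).
Emeka in UTC: 08:00-10:15, 12:00-14:00, 16:15-19:00 (add 2h to convert from UTC-2).
Yara ∩ Tomás: 07:15-14:00, 16:00-17:15.
Yara ∩ Tomás ∩ Pita: 07:15-10:00, 12:00-14:00, 16:00-16:15.
Yara ∩ Tomás ∩ Pita ∩ Freya: 08:00-10:00, 12:00-14:00.
Yara ∩ Tomás ∩ Pita ∩ Freya ∩ Mei: 08:00-10:00, 12:00-14:00.
Yara ∩ Tomás ∩ Pita ∩ Freya ∩ Mei ∩ Emeka: 08:00-10:00, 12:00-14:00.
The longest is 08:00-10:00 at 120 minutes.

120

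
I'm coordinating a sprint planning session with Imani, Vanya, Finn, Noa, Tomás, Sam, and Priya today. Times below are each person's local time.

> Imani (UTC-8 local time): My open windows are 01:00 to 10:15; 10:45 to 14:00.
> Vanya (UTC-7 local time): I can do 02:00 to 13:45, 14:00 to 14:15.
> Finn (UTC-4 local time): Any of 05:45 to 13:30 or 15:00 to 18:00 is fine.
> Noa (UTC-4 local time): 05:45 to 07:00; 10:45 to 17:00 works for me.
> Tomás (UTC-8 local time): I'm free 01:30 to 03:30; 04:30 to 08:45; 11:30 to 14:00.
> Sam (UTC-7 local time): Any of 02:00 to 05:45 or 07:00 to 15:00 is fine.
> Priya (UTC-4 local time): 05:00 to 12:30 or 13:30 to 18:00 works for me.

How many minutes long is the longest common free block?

Imani in UTC: 09:00-18:15, 18:45-22:00 (add 8h to convert from UTC-8).
Vanya in UTC: 09:00-20:45, 21:00-21:15 (add 7h to convert from UTC-7).
Finn in UTC: 09:45-17:30, 19:00-22:00 (add 4h to convert from UTC-4).
Noa in UTC: 09:45-11:00, 14:45-21:00 (add 4h to convert from UTC-4).
Tomás in UTC: 09:30-11:30, 12:30-16:45, 19:30-22:00 (add 8h to convert from UTC-8).
Sam in UTC: 09:00-12:45, 14:00-22:00 (add 7h to convert from UTC-7).
Priya in UTC: 09:00-16:30, 17:30-22:00 (add 4h to convert from UTC-4).
Imani ∩ Vanya: 09:00-18:15, 18:45-20:45, 21:00-21:15.
Imani ∩ Vanya ∩ Finn: 09:45-17:30, 19:00-20:45, 21:00-21:15.
Imani ∩ Vanya ∩ Finn ∩ Noa: 09:45-11:00, 14:45-17:30, 19:00-20:45.
Imani ∩ Vanya ∩ Finn ∩ Noa ∩ Tomás: 09:45-11:00, 14:45-16:45, 19:30-20:45.
Imani ∩ Vanya ∩ Finn ∩ Noa ∩ Tomás ∩ Sam: 09:45-11:00, 14:45-16:45, 19:30-20:45.
Imani ∩ Vanya ∩ Finn ∩ Noa ∩ Tomás ∩ Sam ∩ Priya: 09:45-11:00, 14:45-16:30, 19:30-20:45.
So the common availability across everyone is 09:45-11:00, 14:45-16:30, 19:30-20:45.
The longest is 14:45-16:30 at 105 minutes.

105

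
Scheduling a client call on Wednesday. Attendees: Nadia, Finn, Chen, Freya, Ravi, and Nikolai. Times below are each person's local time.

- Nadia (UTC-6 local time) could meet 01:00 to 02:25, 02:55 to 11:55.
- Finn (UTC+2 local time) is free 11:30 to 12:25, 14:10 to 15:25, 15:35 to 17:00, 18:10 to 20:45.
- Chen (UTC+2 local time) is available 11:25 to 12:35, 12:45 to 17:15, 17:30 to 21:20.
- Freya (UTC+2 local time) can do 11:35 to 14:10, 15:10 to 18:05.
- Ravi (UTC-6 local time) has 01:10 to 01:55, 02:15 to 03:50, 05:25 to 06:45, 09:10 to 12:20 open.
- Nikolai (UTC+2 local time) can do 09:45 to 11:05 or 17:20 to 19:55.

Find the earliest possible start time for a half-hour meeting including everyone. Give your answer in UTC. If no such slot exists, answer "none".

Nadia in UTC: 07:00-08:25, 08:55-17:55 (add 6h to convert from UTC-6).
Finn in UTC: 09:30-10:25, 12:10-13:25, 13:35-15:00, 16:10-18:45 (subtract 2h to convert from UTC+2).
Chen in UTC: 09:25-10:35, 10:45-15:15, 15:30-19:20 (subtract 2h to convert from UTC+2).
Freya in UTC: 09:35-12:10, 13:10-16:05 (subtract 2h to convert from UTC+2).
Ravi in UTC: 07:10-07:55, 08:15-09:50, 11:25-12:45, 15:10-18:20 (add 6h to convert from UTC-6).
Nikolai in UTC: 07:45-09:05, 15:20-17:55 (subtract 2h to convert from UTC+2).
Nadia ∩ Finn: 09:30-10:25, 12:10-13:25, 13:35-15:00, 16:10-17:55.
Nadia ∩ Finn ∩ Chen: 09:30-10:25, 12:10-13:25, 13:35-15:00, 16:10-17:55.
Nadia ∩ Finn ∩ Chen ∩ Freya: 09:35-10:25, 13:10-13:25, 13:35-15:00.
Nadia ∩ Finn ∩ Chen ∩ Freya ∩ Ravi: 09:35-09:50.
Nadia ∩ Finn ∩ Chen ∩ Freya ∩ Ravi ∩ Nikolai: ∅.
There is no time when everyone is free.
No common window is at least 30 minutes long.

none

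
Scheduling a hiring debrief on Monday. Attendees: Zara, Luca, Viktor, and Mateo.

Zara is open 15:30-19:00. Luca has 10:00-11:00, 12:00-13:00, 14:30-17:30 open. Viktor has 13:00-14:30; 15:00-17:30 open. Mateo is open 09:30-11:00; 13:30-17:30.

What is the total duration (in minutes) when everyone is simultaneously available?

120

Zara ∩ Luca: 15:30-17:30.
Zara ∩ Luca ∩ Viktor: 15:30-17:30.
Zara ∩ Luca ∩ Viktor ∩ Mateo: 15:30-17:30.
Those are the intersection windows.
That's a single block of 120 minutes.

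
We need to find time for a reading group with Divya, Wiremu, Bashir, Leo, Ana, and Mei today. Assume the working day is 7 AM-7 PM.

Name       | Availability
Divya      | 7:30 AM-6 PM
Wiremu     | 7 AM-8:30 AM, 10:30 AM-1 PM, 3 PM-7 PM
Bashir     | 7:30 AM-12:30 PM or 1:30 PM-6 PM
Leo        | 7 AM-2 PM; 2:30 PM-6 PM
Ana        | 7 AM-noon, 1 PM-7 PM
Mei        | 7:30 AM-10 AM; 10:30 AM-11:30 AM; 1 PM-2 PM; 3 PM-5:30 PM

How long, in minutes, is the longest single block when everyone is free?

Divya ∩ Wiremu: 07:30-08:30, 10:30-13:00, 15:00-18:00.
Divya ∩ Wiremu ∩ Bashir: 07:30-08:30, 10:30-12:30, 15:00-18:00.
Divya ∩ Wiremu ∩ Bashir ∩ Leo: 07:30-08:30, 10:30-12:30, 15:00-18:00.
Divya ∩ Wiremu ∩ Bashir ∩ Leo ∩ Ana: 07:30-08:30, 10:30-12:00, 15:00-18:00.
Divya ∩ Wiremu ∩ Bashir ∩ Leo ∩ Ana ∩ Mei: 07:30-08:30, 10:30-11:30, 15:00-17:30.
So the common availability across everyone is 07:30-08:30, 10:30-11:30, 15:00-17:30.
The longest is 15:00-17:30 at 150 minutes.

150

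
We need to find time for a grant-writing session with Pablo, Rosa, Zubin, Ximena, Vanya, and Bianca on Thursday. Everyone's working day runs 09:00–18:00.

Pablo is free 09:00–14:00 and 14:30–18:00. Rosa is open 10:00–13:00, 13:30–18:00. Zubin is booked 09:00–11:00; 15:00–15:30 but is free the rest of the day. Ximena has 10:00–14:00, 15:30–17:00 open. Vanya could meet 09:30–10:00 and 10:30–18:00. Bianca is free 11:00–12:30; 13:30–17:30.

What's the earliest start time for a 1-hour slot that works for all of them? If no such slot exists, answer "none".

11:00

Pablo free: 09:00-14:00, 14:30-18:00.
Rosa free: 10:00-13:00, 13:30-18:00.
Zubin free: 11:00-15:00, 15:30-18:00 (invert busy blocks within the working day).
Ximena free: 10:00-14:00, 15:30-17:00.
Vanya free: 09:30-10:00, 10:30-18:00.
Bianca free: 11:00-12:30, 13:30-17:30.
Pablo ∩ Rosa: 10:00-13:00, 13:30-14:00, 14:30-18:00.
Pablo ∩ Rosa ∩ Zubin: 11:00-13:00, 13:30-14:00, 14:30-15:00, 15:30-18:00.
Pablo ∩ Rosa ∩ Zubin ∩ Ximena: 11:00-13:00, 13:30-14:00, 15:30-17:00.
Pablo ∩ Rosa ∩ Zubin ∩ Ximena ∩ Vanya: 11:00-13:00, 13:30-14:00, 15:30-17:00.
Pablo ∩ Rosa ∩ Zubin ∩ Ximena ∩ Vanya ∩ Bianca: 11:00-12:30, 13:30-14:00, 15:30-17:00.
The first common window of at least 60 minutes is 11:00-12:30, so the earliest start is 11:00.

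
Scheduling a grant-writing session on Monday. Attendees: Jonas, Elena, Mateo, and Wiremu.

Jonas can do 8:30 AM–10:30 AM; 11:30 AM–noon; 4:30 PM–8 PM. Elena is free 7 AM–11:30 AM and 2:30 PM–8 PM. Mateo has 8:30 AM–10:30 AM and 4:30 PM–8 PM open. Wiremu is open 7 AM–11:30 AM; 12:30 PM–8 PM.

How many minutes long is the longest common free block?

210

Jonas ∩ Elena: 08:30-10:30, 16:30-20:00.
Jonas ∩ Elena ∩ Mateo: 08:30-10:30, 16:30-20:00.
Jonas ∩ Elena ∩ Mateo ∩ Wiremu: 08:30-10:30, 16:30-20:00.
The longest is 16:30-20:00 at 210 minutes.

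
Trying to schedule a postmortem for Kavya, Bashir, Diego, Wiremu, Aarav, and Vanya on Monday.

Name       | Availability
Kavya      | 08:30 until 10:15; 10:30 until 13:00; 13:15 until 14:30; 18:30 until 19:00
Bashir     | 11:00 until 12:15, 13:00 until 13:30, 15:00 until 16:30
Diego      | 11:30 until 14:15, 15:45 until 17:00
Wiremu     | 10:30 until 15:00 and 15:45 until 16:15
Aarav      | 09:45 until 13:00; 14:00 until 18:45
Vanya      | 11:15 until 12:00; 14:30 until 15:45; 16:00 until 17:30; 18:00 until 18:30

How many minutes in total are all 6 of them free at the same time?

Kavya ∩ Bashir: 11:00-12:15, 13:15-13:30.
Kavya ∩ Bashir ∩ Diego: 11:30-12:15, 13:15-13:30.
Kavya ∩ Bashir ∩ Diego ∩ Wiremu: 11:30-12:15, 13:15-13:30.
Kavya ∩ Bashir ∩ Diego ∩ Wiremu ∩ Aarav: 11:30-12:15.
Kavya ∩ Bashir ∩ Diego ∩ Wiremu ∩ Aarav ∩ Vanya: 11:30-12:00.
That's a single block of 30 minutes.

30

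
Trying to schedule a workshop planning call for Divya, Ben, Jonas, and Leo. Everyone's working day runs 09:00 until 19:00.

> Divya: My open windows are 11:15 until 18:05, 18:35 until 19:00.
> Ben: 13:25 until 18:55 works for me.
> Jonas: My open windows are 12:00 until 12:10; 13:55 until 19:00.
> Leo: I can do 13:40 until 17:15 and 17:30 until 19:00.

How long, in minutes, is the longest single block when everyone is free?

Divya ∩ Ben: 13:25-18:05, 18:35-18:55.
Divya ∩ Ben ∩ Jonas: 13:55-18:05, 18:35-18:55.
Divya ∩ Ben ∩ Jonas ∩ Leo: 13:55-17:15, 17:30-18:05, 18:35-18:55.
The longest is 13:55-17:15 at 200 minutes.

200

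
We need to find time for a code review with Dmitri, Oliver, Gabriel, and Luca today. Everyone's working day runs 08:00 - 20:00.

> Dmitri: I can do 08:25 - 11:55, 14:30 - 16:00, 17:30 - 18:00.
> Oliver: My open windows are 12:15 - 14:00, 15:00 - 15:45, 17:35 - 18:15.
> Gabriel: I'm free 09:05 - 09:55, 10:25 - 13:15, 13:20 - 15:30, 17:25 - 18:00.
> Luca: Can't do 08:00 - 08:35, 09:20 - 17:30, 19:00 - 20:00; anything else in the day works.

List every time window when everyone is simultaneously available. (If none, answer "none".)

Dmitri free: 08:25-11:55, 14:30-16:00, 17:30-18:00.
Oliver free: 12:15-14:00, 15:00-15:45, 17:35-18:15.
Gabriel free: 09:05-09:55, 10:25-13:15, 13:20-15:30, 17:25-18:00.
Luca free: 08:35-09:20, 17:30-19:00 (invert busy blocks within the working day).
Dmitri ∩ Oliver: 15:00-15:45, 17:35-18:00.
Dmitri ∩ Oliver ∩ Gabriel: 15:00-15:30, 17:35-18:00.
Dmitri ∩ Oliver ∩ Gabriel ∩ Luca: 17:35-18:00.

17:35-18:00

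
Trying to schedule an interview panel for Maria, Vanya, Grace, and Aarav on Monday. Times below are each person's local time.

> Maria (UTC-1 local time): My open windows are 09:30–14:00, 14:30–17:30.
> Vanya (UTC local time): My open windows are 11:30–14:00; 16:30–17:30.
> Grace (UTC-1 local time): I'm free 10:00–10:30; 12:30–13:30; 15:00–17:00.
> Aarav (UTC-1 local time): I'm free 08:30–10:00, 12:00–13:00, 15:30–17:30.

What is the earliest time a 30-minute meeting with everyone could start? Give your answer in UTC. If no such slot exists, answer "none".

13:30

Maria in UTC: 10:30-15:00, 15:30-18:30 (add 1h to convert from UTC-1).
Vanya in UTC: 11:30-14:00, 16:30-17:30.
Grace in UTC: 11:00-11:30, 13:30-14:30, 16:00-18:00 (add 1h to convert from UTC-1).
Aarav in UTC: 09:30-11:00, 13:00-14:00, 16:30-18:30 (add 1h to convert from UTC-1).
Maria ∩ Vanya: 11:30-14:00, 16:30-17:30.
Maria ∩ Vanya ∩ Grace: 13:30-14:00, 16:30-17:30.
Maria ∩ Vanya ∩ Grace ∩ Aarav: 13:30-14:00, 16:30-17:30.
The first common window of at least 30 minutes is 13:30-14:00, so the earliest start is 13:30.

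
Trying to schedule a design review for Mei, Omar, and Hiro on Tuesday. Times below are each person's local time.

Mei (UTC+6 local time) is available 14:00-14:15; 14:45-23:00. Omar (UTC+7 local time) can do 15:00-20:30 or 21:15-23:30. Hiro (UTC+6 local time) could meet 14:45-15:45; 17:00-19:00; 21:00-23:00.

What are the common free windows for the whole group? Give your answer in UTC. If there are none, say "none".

Mei in UTC: 08:00-08:15, 08:45-17:00 (subtract 6h to convert from UTC+6).
Omar in UTC: 08:00-13:30, 14:15-16:30 (subtract 7h to convert from UTC+7).
Hiro in UTC: 08:45-09:45, 11:00-13:00, 15:00-17:00 (subtract 6h to convert from UTC+6).
Mei ∩ Omar: 08:00-08:15, 08:45-13:30, 14:15-16:30.
Mei ∩ Omar ∩ Hiro: 08:45-09:45, 11:00-13:00, 15:00-16:30.

08:45-09:45, 11:00-13:00, 15:00-16:30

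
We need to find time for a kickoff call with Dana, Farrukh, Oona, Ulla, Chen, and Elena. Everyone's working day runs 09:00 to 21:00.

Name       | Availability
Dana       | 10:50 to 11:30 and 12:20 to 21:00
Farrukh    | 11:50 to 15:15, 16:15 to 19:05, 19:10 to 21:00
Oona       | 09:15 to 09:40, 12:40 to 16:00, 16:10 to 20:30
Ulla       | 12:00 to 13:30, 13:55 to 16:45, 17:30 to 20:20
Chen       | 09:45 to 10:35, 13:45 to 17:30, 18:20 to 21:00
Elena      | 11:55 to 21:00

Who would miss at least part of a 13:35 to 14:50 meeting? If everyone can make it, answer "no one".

Dana: free for 13:35-14:50. Farrukh: free for 13:35-14:50. Oona: free for 13:35-14:50. Ulla: not fully free for 13:35-14:50. Chen: not fully free for 13:35-14:50. Elena: free for 13:35-14:50.

Chen, Ulla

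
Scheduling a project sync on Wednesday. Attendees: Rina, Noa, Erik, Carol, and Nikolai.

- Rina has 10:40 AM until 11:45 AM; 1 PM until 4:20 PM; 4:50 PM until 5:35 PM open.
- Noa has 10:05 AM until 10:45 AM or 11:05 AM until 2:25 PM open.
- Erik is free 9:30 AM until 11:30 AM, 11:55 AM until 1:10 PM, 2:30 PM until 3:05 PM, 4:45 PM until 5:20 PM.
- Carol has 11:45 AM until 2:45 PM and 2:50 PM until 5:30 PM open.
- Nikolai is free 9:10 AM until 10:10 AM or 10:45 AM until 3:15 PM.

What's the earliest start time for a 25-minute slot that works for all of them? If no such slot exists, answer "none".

Rina ∩ Noa: 10:40-10:45, 11:05-11:45, 13:00-14:25.
Rina ∩ Noa ∩ Erik: 10:40-10:45, 11:05-11:30, 13:00-13:10.
Rina ∩ Noa ∩ Erik ∩ Carol: 13:00-13:10.
Rina ∩ Noa ∩ Erik ∩ Carol ∩ Nikolai: 13:00-13:10.
No common window is at least 25 minutes long.

none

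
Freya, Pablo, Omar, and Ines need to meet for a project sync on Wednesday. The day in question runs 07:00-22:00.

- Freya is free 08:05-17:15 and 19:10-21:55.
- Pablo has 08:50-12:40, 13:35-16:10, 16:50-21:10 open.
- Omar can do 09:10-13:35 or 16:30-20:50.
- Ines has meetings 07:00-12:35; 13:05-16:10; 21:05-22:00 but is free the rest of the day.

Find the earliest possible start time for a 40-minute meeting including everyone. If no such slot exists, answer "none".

Freya free: 08:05-17:15, 19:10-21:55.
Pablo free: 08:50-12:40, 13:35-16:10, 16:50-21:10.
Omar free: 09:10-13:35, 16:30-20:50.
Ines free: 12:35-13:05, 16:10-21:05 (invert busy blocks within the working day).
Freya ∩ Pablo: 08:50-12:40, 13:35-16:10, 16:50-17:15, 19:10-21:10.
Freya ∩ Pablo ∩ Omar: 09:10-12:40, 16:50-17:15, 19:10-20:50.
Freya ∩ Pablo ∩ Omar ∩ Ines: 12:35-12:40, 16:50-17:15, 19:10-20:50.
So the common availability across everyone is 12:35-12:40, 16:50-17:15, 19:10-20:50.
The first common window of at least 40 minutes is 19:10-20:50, so the earliest start is 19:10.

19:10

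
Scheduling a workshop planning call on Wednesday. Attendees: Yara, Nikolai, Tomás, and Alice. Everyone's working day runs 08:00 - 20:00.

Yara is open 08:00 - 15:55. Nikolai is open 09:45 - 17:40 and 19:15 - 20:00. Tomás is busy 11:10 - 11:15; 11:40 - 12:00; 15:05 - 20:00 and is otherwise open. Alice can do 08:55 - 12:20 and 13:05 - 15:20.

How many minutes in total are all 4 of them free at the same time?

250

Yara free: 08:00-15:55.
Nikolai free: 09:45-17:40, 19:15-20:00.
Tomás free: 08:00-11:10, 11:15-11:40, 12:00-15:05 (invert busy blocks within the working day).
Alice free: 08:55-12:20, 13:05-15:20.
Yara ∩ Nikolai: 09:45-15:55.
Yara ∩ Nikolai ∩ Tomás: 09:45-11:10, 11:15-11:40, 12:00-15:05.
Yara ∩ Nikolai ∩ Tomás ∩ Alice: 09:45-11:10, 11:15-11:40, 12:00-12:20, 13:05-15:05.
Summing the common windows: 85 + 25 + 20 + 120 = 250 minutes.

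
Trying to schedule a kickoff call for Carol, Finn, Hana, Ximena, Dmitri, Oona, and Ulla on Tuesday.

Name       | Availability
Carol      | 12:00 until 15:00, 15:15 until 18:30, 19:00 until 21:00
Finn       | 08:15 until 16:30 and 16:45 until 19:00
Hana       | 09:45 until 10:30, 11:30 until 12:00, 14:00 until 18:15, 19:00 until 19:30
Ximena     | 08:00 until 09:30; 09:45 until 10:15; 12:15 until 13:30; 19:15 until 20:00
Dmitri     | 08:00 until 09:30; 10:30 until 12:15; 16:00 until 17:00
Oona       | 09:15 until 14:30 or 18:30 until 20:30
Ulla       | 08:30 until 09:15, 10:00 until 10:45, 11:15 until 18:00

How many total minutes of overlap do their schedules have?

Carol ∩ Finn: 12:00-15:00, 15:15-16:30, 16:45-18:30.
Carol ∩ Finn ∩ Hana: 14:00-15:00, 15:15-16:30, 16:45-18:15.
Carol ∩ Finn ∩ Hana ∩ Ximena: ∅.
Carol ∩ Finn ∩ Hana ∩ Ximena ∩ Dmitri: ∅.
Carol ∩ Finn ∩ Hana ∩ Ximena ∩ Dmitri ∩ Oona: ∅.
Carol ∩ Finn ∩ Hana ∩ Ximena ∩ Dmitri ∩ Oona ∩ Ulla: ∅.
There is no time when everyone is free.
There is no common window, so the total is 0 minutes.

0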